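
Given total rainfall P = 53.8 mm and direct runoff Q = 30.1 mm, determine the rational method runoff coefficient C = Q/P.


The runoff coefficient C = runoff depth / rainfall depth.
C = 30.1 / 53.8
  = 0.5595.

0.5595


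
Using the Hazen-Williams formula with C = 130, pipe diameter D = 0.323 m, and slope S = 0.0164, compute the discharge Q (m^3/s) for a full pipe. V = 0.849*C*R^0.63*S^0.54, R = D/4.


For a full circular pipe, R = D/4 = 0.323/4 = 0.0808 m.
V = 0.849 * 130 * 0.0808^0.63 * 0.0164^0.54
  = 0.849 * 130 * 0.20488 * 0.108646
  = 2.4568 m/s.
Pipe area A = pi*D^2/4 = pi*0.323^2/4 = 0.0819 m^2.
Q = A * V = 0.0819 * 2.4568 = 0.2013 m^3/s.

0.2013


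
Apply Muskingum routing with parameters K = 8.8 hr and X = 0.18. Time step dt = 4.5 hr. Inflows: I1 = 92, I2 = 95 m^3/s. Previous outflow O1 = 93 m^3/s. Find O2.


Muskingum coefficients:
denom = 2*K*(1-X) + dt = 2*8.8*(1-0.18) + 4.5 = 18.932.
C0 = (dt - 2*K*X)/denom = (4.5 - 2*8.8*0.18)/18.932 = 0.0704.
C1 = (dt + 2*K*X)/denom = (4.5 + 2*8.8*0.18)/18.932 = 0.405.
C2 = (2*K*(1-X) - dt)/denom = 0.5246.
O2 = C0*I2 + C1*I1 + C2*O1
   = 0.0704*95 + 0.405*92 + 0.5246*93
   = 92.74 m^3/s.

92.74


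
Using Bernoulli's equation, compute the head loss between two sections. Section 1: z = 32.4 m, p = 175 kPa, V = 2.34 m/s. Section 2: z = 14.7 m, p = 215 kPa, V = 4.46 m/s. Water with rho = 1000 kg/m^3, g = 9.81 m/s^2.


Total head at each section: H = z + p/(rho*g) + V^2/(2g).
H1 = 32.4 + 175*1000/(1000*9.81) + 2.34^2/(2*9.81)
   = 32.4 + 17.839 + 0.2791
   = 50.518 m.
H2 = 14.7 + 215*1000/(1000*9.81) + 4.46^2/(2*9.81)
   = 14.7 + 21.916 + 1.0138
   = 37.63 m.
h_L = H1 - H2 = 50.518 - 37.63 = 12.888 m.

12.888


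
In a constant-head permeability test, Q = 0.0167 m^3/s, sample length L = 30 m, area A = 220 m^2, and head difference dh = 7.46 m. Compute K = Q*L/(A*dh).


From K = Q*L / (A*dh):
Numerator: Q*L = 0.0167 * 30 = 0.501.
Denominator: A*dh = 220 * 7.46 = 1641.2.
K = 0.501 / 1641.2 = 0.000305 m/s.

0.000305


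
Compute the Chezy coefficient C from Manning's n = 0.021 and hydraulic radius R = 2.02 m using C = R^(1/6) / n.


The Chezy coefficient relates to Manning's n through C = R^(1/6) / n.
R^(1/6) = 2.02^(1/6) = 1.124325.
C = 1.124325 / 0.021 = 53.54 m^(1/2)/s.

53.54


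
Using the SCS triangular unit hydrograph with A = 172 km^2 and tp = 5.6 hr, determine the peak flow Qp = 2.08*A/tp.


SCS formula: Qp = 2.08 * A / tp.
Qp = 2.08 * 172 / 5.6
   = 357.76 / 5.6
   = 63.89 m^3/s per cm.

63.89


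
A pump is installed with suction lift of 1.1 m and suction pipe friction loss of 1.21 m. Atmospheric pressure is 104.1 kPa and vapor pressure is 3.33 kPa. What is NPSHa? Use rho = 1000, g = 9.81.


NPSHa = p_atm/(rho*g) - z_s - hf_s - p_vap/(rho*g).
p_atm/(rho*g) = 104.1*1000 / (1000*9.81) = 10.612 m.
p_vap/(rho*g) = 3.33*1000 / (1000*9.81) = 0.339 m.
NPSHa = 10.612 - 1.1 - 1.21 - 0.339
      = 7.96 m.

7.96


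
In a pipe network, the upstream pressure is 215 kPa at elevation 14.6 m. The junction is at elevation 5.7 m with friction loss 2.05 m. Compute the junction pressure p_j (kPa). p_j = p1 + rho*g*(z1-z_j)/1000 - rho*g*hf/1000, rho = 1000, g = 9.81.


Junction pressure: p_j = p1 + rho*g*(z1 - z_j)/1000 - rho*g*hf/1000.
Elevation term = 1000*9.81*(14.6 - 5.7)/1000 = 87.309 kPa.
Friction term = 1000*9.81*2.05/1000 = 20.11 kPa.
p_j = 215 + 87.309 - 20.11 = 282.2 kPa.

282.2


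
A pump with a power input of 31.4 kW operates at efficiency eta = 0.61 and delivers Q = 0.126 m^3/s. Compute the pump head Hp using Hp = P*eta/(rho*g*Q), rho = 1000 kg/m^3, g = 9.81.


Pump head formula: Hp = P * eta / (rho * g * Q).
Numerator: P * eta = 31.4 * 1000 * 0.61 = 19154.0 W.
Denominator: rho * g * Q = 1000 * 9.81 * 0.126 = 1236.06.
Hp = 19154.0 / 1236.06 = 15.5 m.

15.5


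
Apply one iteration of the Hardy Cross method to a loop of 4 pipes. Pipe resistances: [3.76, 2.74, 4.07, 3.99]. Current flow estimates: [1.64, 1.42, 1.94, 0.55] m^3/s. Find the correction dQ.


Numerator terms (r*Q*|Q|): 3.76*1.64*|1.64| = 10.1129; 2.74*1.42*|1.42| = 5.5249; 4.07*1.94*|1.94| = 15.3179; 3.99*0.55*|0.55| = 1.207.
Sum of numerator = 32.1627.
Denominator terms (r*|Q|): 3.76*|1.64| = 6.1664; 2.74*|1.42| = 3.8908; 4.07*|1.94| = 7.8958; 3.99*|0.55| = 2.1945.
2 * sum of denominator = 2 * 20.1475 = 40.295.
dQ = -32.1627 / 40.295 = -0.7982 m^3/s.

-0.7982


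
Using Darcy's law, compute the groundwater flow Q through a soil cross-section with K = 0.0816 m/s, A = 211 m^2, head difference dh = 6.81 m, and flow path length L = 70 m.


Darcy's law: Q = K * A * i, where i = dh/L.
Hydraulic gradient i = 6.81 / 70 = 0.097286.
Q = 0.0816 * 211 * 0.097286
  = 1.675 m^3/s.

1.675


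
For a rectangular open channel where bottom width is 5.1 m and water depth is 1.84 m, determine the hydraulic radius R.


For a rectangular section:
Flow area A = b * y = 5.1 * 1.84 = 9.38 m^2.
Wetted perimeter P = b + 2y = 5.1 + 2*1.84 = 8.78 m.
Hydraulic radius R = A/P = 9.38 / 8.78 = 1.0688 m.

1.0688


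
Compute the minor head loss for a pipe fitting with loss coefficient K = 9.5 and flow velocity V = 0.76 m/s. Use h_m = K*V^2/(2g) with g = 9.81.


Minor loss formula: h_m = K * V^2/(2g).
V^2 = 0.76^2 = 0.5776.
V^2/(2g) = 0.5776 / 19.62 = 0.0294 m.
h_m = 9.5 * 0.0294 = 0.2797 m.

0.2797


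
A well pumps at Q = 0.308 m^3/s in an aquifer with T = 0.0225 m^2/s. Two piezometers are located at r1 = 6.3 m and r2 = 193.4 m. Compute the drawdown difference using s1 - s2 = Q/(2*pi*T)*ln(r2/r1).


Thiem equation: s1 - s2 = Q/(2*pi*T) * ln(r2/r1).
ln(r2/r1) = ln(193.4/6.3) = 3.4242.
Q/(2*pi*T) = 0.308 / (2*pi*0.0225) = 0.308 / 0.1414 = 2.1787.
s1 - s2 = 2.1787 * 3.4242 = 7.4602 m.

7.4602


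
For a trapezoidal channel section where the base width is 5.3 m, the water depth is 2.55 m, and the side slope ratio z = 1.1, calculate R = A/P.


For a trapezoidal section with side slope z:
A = (b + z*y)*y = (5.3 + 1.1*2.55)*2.55 = 20.668 m^2.
P = b + 2*y*sqrt(1 + z^2) = 5.3 + 2*2.55*sqrt(1 + 1.1^2) = 12.882 m.
R = A/P = 20.668 / 12.882 = 1.6044 m.

1.6044


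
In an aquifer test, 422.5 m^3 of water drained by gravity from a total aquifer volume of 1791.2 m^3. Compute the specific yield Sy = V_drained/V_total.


Specific yield Sy = Volume drained / Total volume.
Sy = 422.5 / 1791.2
   = 0.2359.

0.2359


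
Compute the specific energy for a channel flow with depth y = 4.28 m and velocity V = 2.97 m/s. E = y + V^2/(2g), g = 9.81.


Specific energy E = y + V^2/(2g).
Velocity head = V^2/(2g) = 2.97^2 / (2*9.81) = 8.8209 / 19.62 = 0.4496 m.
E = 4.28 + 0.4496 = 4.7296 m.

4.7296


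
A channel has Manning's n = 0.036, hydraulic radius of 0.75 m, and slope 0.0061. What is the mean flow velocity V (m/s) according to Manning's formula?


Manning's equation gives V = (1/n) * R^(2/3) * S^(1/2).
First, compute R^(2/3) = 0.75^(2/3) = 0.8255.
Next, S^(1/2) = 0.0061^(1/2) = 0.078102.
Then 1/n = 1/0.036 = 27.78.
V = 27.78 * 0.8255 * 0.078102 = 1.7909 m/s.

1.7909


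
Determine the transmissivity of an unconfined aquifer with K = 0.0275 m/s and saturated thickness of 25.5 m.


Transmissivity is defined as T = K * h.
T = 0.0275 * 25.5
  = 0.7013 m^2/s.

0.7013


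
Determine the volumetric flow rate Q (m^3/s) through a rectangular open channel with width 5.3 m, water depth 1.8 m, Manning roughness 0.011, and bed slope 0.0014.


For a rectangular channel, the cross-sectional area A = b * y = 5.3 * 1.8 = 9.54 m^2.
The wetted perimeter P = b + 2y = 5.3 + 2*1.8 = 8.9 m.
Hydraulic radius R = A/P = 9.54/8.9 = 1.0719 m.
Velocity V = (1/n)*R^(2/3)*S^(1/2) = (1/0.011)*1.0719^(2/3)*0.0014^(1/2) = 3.5627 m/s.
Discharge Q = A * V = 9.54 * 3.5627 = 33.988 m^3/s.

33.988


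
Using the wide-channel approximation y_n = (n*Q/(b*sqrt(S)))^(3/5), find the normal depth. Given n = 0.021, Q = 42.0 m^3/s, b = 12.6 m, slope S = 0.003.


We use the wide-channel approximation y_n = (n*Q/(b*sqrt(S)))^(3/5).
sqrt(S) = sqrt(0.003) = 0.054772.
Numerator: n*Q = 0.021 * 42.0 = 0.882.
Denominator: b*sqrt(S) = 12.6 * 0.054772 = 0.690127.
arg = 1.278.
y_n = 1.278^(3/5) = 1.1586 m.

1.1586


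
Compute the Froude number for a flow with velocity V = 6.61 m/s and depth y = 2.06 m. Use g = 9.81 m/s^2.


The Froude number is defined as Fr = V / sqrt(g*y).
g*y = 9.81 * 2.06 = 20.2086.
sqrt(g*y) = sqrt(20.2086) = 4.4954.
Fr = 6.61 / 4.4954 = 1.4704.

1.4704


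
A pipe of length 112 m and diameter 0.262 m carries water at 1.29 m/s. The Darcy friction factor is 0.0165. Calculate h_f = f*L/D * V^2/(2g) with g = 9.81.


Darcy-Weisbach equation: h_f = f * (L/D) * V^2/(2g).
f * L/D = 0.0165 * 112/0.262 = 7.0534.
V^2/(2g) = 1.29^2 / (2*9.81) = 1.6641 / 19.62 = 0.0848 m.
h_f = 7.0534 * 0.0848 = 0.598 m.

0.598


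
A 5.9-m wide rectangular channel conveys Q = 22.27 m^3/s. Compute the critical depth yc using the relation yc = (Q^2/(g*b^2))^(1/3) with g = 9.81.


Using yc = (Q^2 / (g * b^2))^(1/3):
Q^2 = 22.27^2 = 495.95.
g * b^2 = 9.81 * 5.9^2 = 9.81 * 34.81 = 341.49.
Q^2 / (g*b^2) = 495.95 / 341.49 = 1.4523.
yc = 1.4523^(1/3) = 1.1325 m.

1.1325


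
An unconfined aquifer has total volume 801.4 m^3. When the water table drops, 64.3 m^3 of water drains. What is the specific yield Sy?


Specific yield Sy = Volume drained / Total volume.
Sy = 64.3 / 801.4
   = 0.0802.

0.0802


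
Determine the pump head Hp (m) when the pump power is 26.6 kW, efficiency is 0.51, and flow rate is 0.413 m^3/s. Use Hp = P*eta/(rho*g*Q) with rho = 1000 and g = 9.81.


Pump head formula: Hp = P * eta / (rho * g * Q).
Numerator: P * eta = 26.6 * 1000 * 0.51 = 13566.0 W.
Denominator: rho * g * Q = 1000 * 9.81 * 0.413 = 4051.53.
Hp = 13566.0 / 4051.53 = 3.35 m.

3.35


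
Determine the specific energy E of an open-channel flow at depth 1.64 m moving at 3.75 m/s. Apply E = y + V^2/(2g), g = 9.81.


Specific energy E = y + V^2/(2g).
Velocity head = V^2/(2g) = 3.75^2 / (2*9.81) = 14.0625 / 19.62 = 0.7167 m.
E = 1.64 + 0.7167 = 2.3567 m.

2.3567


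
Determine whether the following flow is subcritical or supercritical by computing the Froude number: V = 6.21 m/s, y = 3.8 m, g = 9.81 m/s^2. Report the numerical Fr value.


The Froude number is defined as Fr = V / sqrt(g*y).
g*y = 9.81 * 3.8 = 37.278.
sqrt(g*y) = sqrt(37.278) = 6.1056.
Fr = 6.21 / 6.1056 = 1.0171.
Since Fr > 1, the flow is supercritical.

1.0171


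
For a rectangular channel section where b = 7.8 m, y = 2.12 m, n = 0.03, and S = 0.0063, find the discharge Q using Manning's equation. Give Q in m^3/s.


For a rectangular channel, the cross-sectional area A = b * y = 7.8 * 2.12 = 16.54 m^2.
The wetted perimeter P = b + 2y = 7.8 + 2*2.12 = 12.04 m.
Hydraulic radius R = A/P = 16.54/12.04 = 1.3734 m.
Velocity V = (1/n)*R^(2/3)*S^(1/2) = (1/0.03)*1.3734^(2/3)*0.0063^(1/2) = 3.269 m/s.
Discharge Q = A * V = 16.54 * 3.269 = 54.057 m^3/s.

54.057


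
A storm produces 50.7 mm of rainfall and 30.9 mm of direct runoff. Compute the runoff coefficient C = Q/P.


The runoff coefficient C = runoff depth / rainfall depth.
C = 30.9 / 50.7
  = 0.6095.

0.6095


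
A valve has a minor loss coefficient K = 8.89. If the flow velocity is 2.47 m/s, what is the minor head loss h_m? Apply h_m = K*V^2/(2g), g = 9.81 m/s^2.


Minor loss formula: h_m = K * V^2/(2g).
V^2 = 2.47^2 = 6.1009.
V^2/(2g) = 6.1009 / 19.62 = 0.311 m.
h_m = 8.89 * 0.311 = 2.7644 m.

2.7644


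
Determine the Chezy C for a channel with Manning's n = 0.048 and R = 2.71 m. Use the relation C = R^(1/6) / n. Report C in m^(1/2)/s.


The Chezy coefficient relates to Manning's n through C = R^(1/6) / n.
R^(1/6) = 2.71^(1/6) = 1.18076.
C = 1.18076 / 0.048 = 24.6 m^(1/2)/s.

24.6


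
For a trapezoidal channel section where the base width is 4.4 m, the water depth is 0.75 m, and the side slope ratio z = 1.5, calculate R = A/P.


For a trapezoidal section with side slope z:
A = (b + z*y)*y = (4.4 + 1.5*0.75)*0.75 = 4.144 m^2.
P = b + 2*y*sqrt(1 + z^2) = 4.4 + 2*0.75*sqrt(1 + 1.5^2) = 7.104 m.
R = A/P = 4.144 / 7.104 = 0.5833 m.

0.5833


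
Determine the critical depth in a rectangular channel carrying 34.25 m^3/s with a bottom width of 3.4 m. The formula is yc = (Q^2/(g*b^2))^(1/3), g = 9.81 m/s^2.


Using yc = (Q^2 / (g * b^2))^(1/3):
Q^2 = 34.25^2 = 1173.06.
g * b^2 = 9.81 * 3.4^2 = 9.81 * 11.56 = 113.4.
Q^2 / (g*b^2) = 1173.06 / 113.4 = 10.3444.
yc = 10.3444^(1/3) = 2.1789 m.

2.1789


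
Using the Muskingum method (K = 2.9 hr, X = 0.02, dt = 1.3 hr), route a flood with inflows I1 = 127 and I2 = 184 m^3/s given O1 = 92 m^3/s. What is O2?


Muskingum coefficients:
denom = 2*K*(1-X) + dt = 2*2.9*(1-0.02) + 1.3 = 6.984.
C0 = (dt - 2*K*X)/denom = (1.3 - 2*2.9*0.02)/6.984 = 0.1695.
C1 = (dt + 2*K*X)/denom = (1.3 + 2*2.9*0.02)/6.984 = 0.2027.
C2 = (2*K*(1-X) - dt)/denom = 0.6277.
O2 = C0*I2 + C1*I1 + C2*O1
   = 0.1695*184 + 0.2027*127 + 0.6277*92
   = 114.69 m^3/s.

114.69


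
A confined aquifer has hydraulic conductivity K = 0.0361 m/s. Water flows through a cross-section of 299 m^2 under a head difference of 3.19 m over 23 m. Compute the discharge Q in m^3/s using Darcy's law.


Darcy's law: Q = K * A * i, where i = dh/L.
Hydraulic gradient i = 3.19 / 23 = 0.138696.
Q = 0.0361 * 299 * 0.138696
  = 1.4971 m^3/s.

1.4971


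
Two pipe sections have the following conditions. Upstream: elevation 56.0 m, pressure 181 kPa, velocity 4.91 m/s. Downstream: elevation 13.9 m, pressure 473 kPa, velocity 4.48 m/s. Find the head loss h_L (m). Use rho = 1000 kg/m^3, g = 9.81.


Total head at each section: H = z + p/(rho*g) + V^2/(2g).
H1 = 56.0 + 181*1000/(1000*9.81) + 4.91^2/(2*9.81)
   = 56.0 + 18.451 + 1.2288
   = 75.679 m.
H2 = 13.9 + 473*1000/(1000*9.81) + 4.48^2/(2*9.81)
   = 13.9 + 48.216 + 1.023
   = 63.139 m.
h_L = H1 - H2 = 75.679 - 63.139 = 12.54 m.

12.54


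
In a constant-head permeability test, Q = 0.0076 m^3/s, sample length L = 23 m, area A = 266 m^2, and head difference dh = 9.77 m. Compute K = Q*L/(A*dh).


From K = Q*L / (A*dh):
Numerator: Q*L = 0.0076 * 23 = 0.1748.
Denominator: A*dh = 266 * 9.77 = 2598.82.
K = 0.1748 / 2598.82 = 6.7e-05 m/s.

6.7e-05


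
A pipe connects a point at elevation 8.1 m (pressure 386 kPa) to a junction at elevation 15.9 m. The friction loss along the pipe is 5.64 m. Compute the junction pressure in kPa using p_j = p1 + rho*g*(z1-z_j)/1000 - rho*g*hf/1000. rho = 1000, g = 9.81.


Junction pressure: p_j = p1 + rho*g*(z1 - z_j)/1000 - rho*g*hf/1000.
Elevation term = 1000*9.81*(8.1 - 15.9)/1000 = -76.518 kPa.
Friction term = 1000*9.81*5.64/1000 = 55.328 kPa.
p_j = 386 + -76.518 - 55.328 = 254.15 kPa.

254.15


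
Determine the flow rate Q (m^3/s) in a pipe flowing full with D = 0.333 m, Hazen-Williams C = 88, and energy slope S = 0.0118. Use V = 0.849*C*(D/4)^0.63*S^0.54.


For a full circular pipe, R = D/4 = 0.333/4 = 0.0833 m.
V = 0.849 * 88 * 0.0833^0.63 * 0.0118^0.54
  = 0.849 * 88 * 0.208854 * 0.090953
  = 1.4192 m/s.
Pipe area A = pi*D^2/4 = pi*0.333^2/4 = 0.0871 m^2.
Q = A * V = 0.0871 * 1.4192 = 0.1236 m^3/s.

0.1236


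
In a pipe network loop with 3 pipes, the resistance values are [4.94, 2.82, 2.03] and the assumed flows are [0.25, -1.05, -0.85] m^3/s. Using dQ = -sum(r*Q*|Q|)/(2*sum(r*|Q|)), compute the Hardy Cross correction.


Numerator terms (r*Q*|Q|): 4.94*0.25*|0.25| = 0.3088; 2.82*-1.05*|-1.05| = -3.109; 2.03*-0.85*|-0.85| = -1.4667.
Sum of numerator = -4.267.
Denominator terms (r*|Q|): 4.94*|0.25| = 1.235; 2.82*|-1.05| = 2.961; 2.03*|-0.85| = 1.7255.
2 * sum of denominator = 2 * 5.9215 = 11.843.
dQ = --4.267 / 11.843 = 0.3603 m^3/s.

0.3603


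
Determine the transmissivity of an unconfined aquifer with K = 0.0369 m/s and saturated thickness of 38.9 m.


Transmissivity is defined as T = K * h.
T = 0.0369 * 38.9
  = 1.4354 m^2/s.

1.4354


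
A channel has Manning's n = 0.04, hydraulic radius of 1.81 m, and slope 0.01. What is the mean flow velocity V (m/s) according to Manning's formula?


Manning's equation gives V = (1/n) * R^(2/3) * S^(1/2).
First, compute R^(2/3) = 1.81^(2/3) = 1.4852.
Next, S^(1/2) = 0.01^(1/2) = 0.1.
Then 1/n = 1/0.04 = 25.0.
V = 25.0 * 1.4852 * 0.1 = 3.713 m/s.

3.713


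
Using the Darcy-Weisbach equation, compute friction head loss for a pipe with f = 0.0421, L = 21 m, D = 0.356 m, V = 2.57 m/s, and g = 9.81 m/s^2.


Darcy-Weisbach equation: h_f = f * (L/D) * V^2/(2g).
f * L/D = 0.0421 * 21/0.356 = 2.4834.
V^2/(2g) = 2.57^2 / (2*9.81) = 6.6049 / 19.62 = 0.3366 m.
h_f = 2.4834 * 0.3366 = 0.836 m.

0.836


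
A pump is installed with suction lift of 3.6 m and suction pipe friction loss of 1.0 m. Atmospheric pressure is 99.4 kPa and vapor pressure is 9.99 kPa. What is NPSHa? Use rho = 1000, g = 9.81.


NPSHa = p_atm/(rho*g) - z_s - hf_s - p_vap/(rho*g).
p_atm/(rho*g) = 99.4*1000 / (1000*9.81) = 10.133 m.
p_vap/(rho*g) = 9.99*1000 / (1000*9.81) = 1.018 m.
NPSHa = 10.133 - 3.6 - 1.0 - 1.018
      = 4.51 m.

4.51


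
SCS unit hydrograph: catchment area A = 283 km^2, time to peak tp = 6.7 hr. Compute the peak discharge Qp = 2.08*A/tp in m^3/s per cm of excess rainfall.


SCS formula: Qp = 2.08 * A / tp.
Qp = 2.08 * 283 / 6.7
   = 588.64 / 6.7
   = 87.86 m^3/s per cm.

87.86


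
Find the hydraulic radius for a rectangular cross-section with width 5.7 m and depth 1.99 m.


For a rectangular section:
Flow area A = b * y = 5.7 * 1.99 = 11.34 m^2.
Wetted perimeter P = b + 2y = 5.7 + 2*1.99 = 9.68 m.
Hydraulic radius R = A/P = 11.34 / 9.68 = 1.1718 m.

1.1718


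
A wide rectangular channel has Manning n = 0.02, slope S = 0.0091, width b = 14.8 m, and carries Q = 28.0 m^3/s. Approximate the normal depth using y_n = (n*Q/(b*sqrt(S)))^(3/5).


We use the wide-channel approximation y_n = (n*Q/(b*sqrt(S)))^(3/5).
sqrt(S) = sqrt(0.0091) = 0.095394.
Numerator: n*Q = 0.02 * 28.0 = 0.56.
Denominator: b*sqrt(S) = 14.8 * 0.095394 = 1.411831.
arg = 0.3966.
y_n = 0.3966^(3/5) = 0.5742 m.

0.5742


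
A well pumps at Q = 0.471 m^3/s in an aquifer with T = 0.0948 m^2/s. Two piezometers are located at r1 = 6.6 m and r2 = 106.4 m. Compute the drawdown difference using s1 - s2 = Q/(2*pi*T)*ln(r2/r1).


Thiem equation: s1 - s2 = Q/(2*pi*T) * ln(r2/r1).
ln(r2/r1) = ln(106.4/6.6) = 2.7801.
Q/(2*pi*T) = 0.471 / (2*pi*0.0948) = 0.471 / 0.5956 = 0.7907.
s1 - s2 = 0.7907 * 2.7801 = 2.1984 m.

2.1984


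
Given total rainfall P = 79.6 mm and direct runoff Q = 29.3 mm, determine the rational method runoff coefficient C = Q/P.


The runoff coefficient C = runoff depth / rainfall depth.
C = 29.3 / 79.6
  = 0.3681.

0.3681


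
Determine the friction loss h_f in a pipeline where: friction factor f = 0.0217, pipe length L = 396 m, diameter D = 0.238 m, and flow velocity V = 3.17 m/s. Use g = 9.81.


Darcy-Weisbach equation: h_f = f * (L/D) * V^2/(2g).
f * L/D = 0.0217 * 396/0.238 = 36.1059.
V^2/(2g) = 3.17^2 / (2*9.81) = 10.0489 / 19.62 = 0.5122 m.
h_f = 36.1059 * 0.5122 = 18.493 m.

18.493


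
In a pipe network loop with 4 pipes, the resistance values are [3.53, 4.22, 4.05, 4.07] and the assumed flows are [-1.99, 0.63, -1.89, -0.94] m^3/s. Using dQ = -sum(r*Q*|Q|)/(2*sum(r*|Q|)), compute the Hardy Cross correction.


Numerator terms (r*Q*|Q|): 3.53*-1.99*|-1.99| = -13.9792; 4.22*0.63*|0.63| = 1.6749; 4.05*-1.89*|-1.89| = -14.467; 4.07*-0.94*|-0.94| = -3.5963.
Sum of numerator = -30.3675.
Denominator terms (r*|Q|): 3.53*|-1.99| = 7.0247; 4.22*|0.63| = 2.6586; 4.05*|-1.89| = 7.6545; 4.07*|-0.94| = 3.8258.
2 * sum of denominator = 2 * 21.1636 = 42.3272.
dQ = --30.3675 / 42.3272 = 0.7174 m^3/s.

0.7174


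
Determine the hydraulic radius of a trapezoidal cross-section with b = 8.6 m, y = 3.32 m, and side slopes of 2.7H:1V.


For a trapezoidal section with side slope z:
A = (b + z*y)*y = (8.6 + 2.7*3.32)*3.32 = 58.312 m^2.
P = b + 2*y*sqrt(1 + z^2) = 8.6 + 2*3.32*sqrt(1 + 2.7^2) = 27.718 m.
R = A/P = 58.312 / 27.718 = 2.1038 m.

2.1038


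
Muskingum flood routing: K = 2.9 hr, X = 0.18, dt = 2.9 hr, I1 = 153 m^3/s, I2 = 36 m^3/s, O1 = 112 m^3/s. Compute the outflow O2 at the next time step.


Muskingum coefficients:
denom = 2*K*(1-X) + dt = 2*2.9*(1-0.18) + 2.9 = 7.656.
C0 = (dt - 2*K*X)/denom = (2.9 - 2*2.9*0.18)/7.656 = 0.2424.
C1 = (dt + 2*K*X)/denom = (2.9 + 2*2.9*0.18)/7.656 = 0.5152.
C2 = (2*K*(1-X) - dt)/denom = 0.2424.
O2 = C0*I2 + C1*I1 + C2*O1
   = 0.2424*36 + 0.5152*153 + 0.2424*112
   = 114.7 m^3/s.

114.7


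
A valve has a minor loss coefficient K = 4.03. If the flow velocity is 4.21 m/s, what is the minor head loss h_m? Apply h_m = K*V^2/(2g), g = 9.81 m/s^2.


Minor loss formula: h_m = K * V^2/(2g).
V^2 = 4.21^2 = 17.7241.
V^2/(2g) = 17.7241 / 19.62 = 0.9034 m.
h_m = 4.03 * 0.9034 = 3.6406 m.

3.6406


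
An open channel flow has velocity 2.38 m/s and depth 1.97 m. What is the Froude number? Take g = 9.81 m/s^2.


The Froude number is defined as Fr = V / sqrt(g*y).
g*y = 9.81 * 1.97 = 19.3257.
sqrt(g*y) = sqrt(19.3257) = 4.3961.
Fr = 2.38 / 4.3961 = 0.5414.

0.5414


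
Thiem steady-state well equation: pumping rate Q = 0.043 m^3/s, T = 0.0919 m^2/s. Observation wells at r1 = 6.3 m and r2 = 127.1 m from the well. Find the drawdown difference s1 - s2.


Thiem equation: s1 - s2 = Q/(2*pi*T) * ln(r2/r1).
ln(r2/r1) = ln(127.1/6.3) = 3.0044.
Q/(2*pi*T) = 0.043 / (2*pi*0.0919) = 0.043 / 0.5774 = 0.0745.
s1 - s2 = 0.0745 * 3.0044 = 0.2237 m.

0.2237


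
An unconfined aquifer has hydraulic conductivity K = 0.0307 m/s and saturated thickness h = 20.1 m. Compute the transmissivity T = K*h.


Transmissivity is defined as T = K * h.
T = 0.0307 * 20.1
  = 0.6171 m^2/s.

0.6171


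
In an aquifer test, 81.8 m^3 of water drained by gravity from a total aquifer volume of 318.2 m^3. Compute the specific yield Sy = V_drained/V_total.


Specific yield Sy = Volume drained / Total volume.
Sy = 81.8 / 318.2
   = 0.2571.

0.2571


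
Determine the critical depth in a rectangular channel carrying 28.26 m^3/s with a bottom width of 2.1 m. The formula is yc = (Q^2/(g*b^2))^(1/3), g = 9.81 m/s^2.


Using yc = (Q^2 / (g * b^2))^(1/3):
Q^2 = 28.26^2 = 798.63.
g * b^2 = 9.81 * 2.1^2 = 9.81 * 4.41 = 43.26.
Q^2 / (g*b^2) = 798.63 / 43.26 = 18.4612.
yc = 18.4612^(1/3) = 2.6429 m.

2.6429


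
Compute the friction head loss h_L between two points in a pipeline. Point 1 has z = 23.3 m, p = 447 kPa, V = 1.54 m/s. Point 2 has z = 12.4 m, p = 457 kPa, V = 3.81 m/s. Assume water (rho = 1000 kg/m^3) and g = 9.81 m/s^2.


Total head at each section: H = z + p/(rho*g) + V^2/(2g).
H1 = 23.3 + 447*1000/(1000*9.81) + 1.54^2/(2*9.81)
   = 23.3 + 45.566 + 0.1209
   = 68.987 m.
H2 = 12.4 + 457*1000/(1000*9.81) + 3.81^2/(2*9.81)
   = 12.4 + 46.585 + 0.7399
   = 59.725 m.
h_L = H1 - H2 = 68.987 - 59.725 = 9.262 m.

9.262


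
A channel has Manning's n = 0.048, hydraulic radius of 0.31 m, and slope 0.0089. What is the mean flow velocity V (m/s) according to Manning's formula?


Manning's equation gives V = (1/n) * R^(2/3) * S^(1/2).
First, compute R^(2/3) = 0.31^(2/3) = 0.458.
Next, S^(1/2) = 0.0089^(1/2) = 0.09434.
Then 1/n = 1/0.048 = 20.83.
V = 20.83 * 0.458 * 0.09434 = 0.9002 m/s.

0.9002


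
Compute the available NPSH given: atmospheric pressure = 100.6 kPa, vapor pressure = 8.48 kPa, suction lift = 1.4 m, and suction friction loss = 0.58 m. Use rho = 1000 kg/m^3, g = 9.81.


NPSHa = p_atm/(rho*g) - z_s - hf_s - p_vap/(rho*g).
p_atm/(rho*g) = 100.6*1000 / (1000*9.81) = 10.255 m.
p_vap/(rho*g) = 8.48*1000 / (1000*9.81) = 0.864 m.
NPSHa = 10.255 - 1.4 - 0.58 - 0.864
      = 7.41 m.

7.41


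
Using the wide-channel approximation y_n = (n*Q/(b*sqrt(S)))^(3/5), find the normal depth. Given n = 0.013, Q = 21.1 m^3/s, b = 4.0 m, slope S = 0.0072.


We use the wide-channel approximation y_n = (n*Q/(b*sqrt(S)))^(3/5).
sqrt(S) = sqrt(0.0072) = 0.084853.
Numerator: n*Q = 0.013 * 21.1 = 0.2743.
Denominator: b*sqrt(S) = 4.0 * 0.084853 = 0.339412.
arg = 0.8082.
y_n = 0.8082^(3/5) = 0.88 m.

0.88


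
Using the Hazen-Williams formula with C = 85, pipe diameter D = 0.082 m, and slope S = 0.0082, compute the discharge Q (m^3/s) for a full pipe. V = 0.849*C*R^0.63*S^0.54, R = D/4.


For a full circular pipe, R = D/4 = 0.082/4 = 0.0205 m.
V = 0.849 * 85 * 0.0205^0.63 * 0.0082^0.54
  = 0.849 * 85 * 0.086378 * 0.074724
  = 0.4658 m/s.
Pipe area A = pi*D^2/4 = pi*0.082^2/4 = 0.0053 m^2.
Q = A * V = 0.0053 * 0.4658 = 0.0025 m^3/s.

0.0025


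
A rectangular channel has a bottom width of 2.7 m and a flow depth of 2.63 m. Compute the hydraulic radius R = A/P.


For a rectangular section:
Flow area A = b * y = 2.7 * 2.63 = 7.1 m^2.
Wetted perimeter P = b + 2y = 2.7 + 2*2.63 = 7.96 m.
Hydraulic radius R = A/P = 7.1 / 7.96 = 0.8921 m.

0.8921


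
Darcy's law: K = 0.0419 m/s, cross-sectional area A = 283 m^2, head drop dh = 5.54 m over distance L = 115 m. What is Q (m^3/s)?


Darcy's law: Q = K * A * i, where i = dh/L.
Hydraulic gradient i = 5.54 / 115 = 0.048174.
Q = 0.0419 * 283 * 0.048174
  = 0.5712 m^3/s.

0.5712


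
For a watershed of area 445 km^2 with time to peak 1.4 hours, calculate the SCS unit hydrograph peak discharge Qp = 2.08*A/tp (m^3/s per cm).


SCS formula: Qp = 2.08 * A / tp.
Qp = 2.08 * 445 / 1.4
   = 925.6 / 1.4
   = 661.14 m^3/s per cm.

661.14


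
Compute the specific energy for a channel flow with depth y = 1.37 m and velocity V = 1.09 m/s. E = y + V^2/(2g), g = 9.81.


Specific energy E = y + V^2/(2g).
Velocity head = V^2/(2g) = 1.09^2 / (2*9.81) = 1.1881 / 19.62 = 0.0606 m.
E = 1.37 + 0.0606 = 1.4306 m.

1.4306


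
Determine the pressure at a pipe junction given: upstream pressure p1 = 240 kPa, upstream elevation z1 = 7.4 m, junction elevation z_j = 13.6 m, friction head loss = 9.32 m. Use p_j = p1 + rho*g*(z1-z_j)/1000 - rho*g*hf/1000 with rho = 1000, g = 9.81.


Junction pressure: p_j = p1 + rho*g*(z1 - z_j)/1000 - rho*g*hf/1000.
Elevation term = 1000*9.81*(7.4 - 13.6)/1000 = -60.822 kPa.
Friction term = 1000*9.81*9.32/1000 = 91.429 kPa.
p_j = 240 + -60.822 - 91.429 = 87.75 kPa.

87.75


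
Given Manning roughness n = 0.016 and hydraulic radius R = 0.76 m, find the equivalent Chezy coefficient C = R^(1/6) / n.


The Chezy coefficient relates to Manning's n through C = R^(1/6) / n.
R^(1/6) = 0.76^(1/6) = 0.955291.
C = 0.955291 / 0.016 = 59.71 m^(1/2)/s.

59.71


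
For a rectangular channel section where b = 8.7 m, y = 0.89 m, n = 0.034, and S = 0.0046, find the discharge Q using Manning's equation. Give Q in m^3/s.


For a rectangular channel, the cross-sectional area A = b * y = 8.7 * 0.89 = 7.74 m^2.
The wetted perimeter P = b + 2y = 8.7 + 2*0.89 = 10.48 m.
Hydraulic radius R = A/P = 7.74/10.48 = 0.7388 m.
Velocity V = (1/n)*R^(2/3)*S^(1/2) = (1/0.034)*0.7388^(2/3)*0.0046^(1/2) = 1.6303 m/s.
Discharge Q = A * V = 7.74 * 1.6303 = 12.623 m^3/s.

12.623


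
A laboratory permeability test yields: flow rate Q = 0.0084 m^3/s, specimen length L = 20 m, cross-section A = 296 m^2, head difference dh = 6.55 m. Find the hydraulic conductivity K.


From K = Q*L / (A*dh):
Numerator: Q*L = 0.0084 * 20 = 0.168.
Denominator: A*dh = 296 * 6.55 = 1938.8.
K = 0.168 / 1938.8 = 8.7e-05 m/s.

8.7e-05


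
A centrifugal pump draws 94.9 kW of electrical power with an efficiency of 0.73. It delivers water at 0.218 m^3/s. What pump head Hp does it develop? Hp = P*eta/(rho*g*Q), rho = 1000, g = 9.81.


Pump head formula: Hp = P * eta / (rho * g * Q).
Numerator: P * eta = 94.9 * 1000 * 0.73 = 69277.0 W.
Denominator: rho * g * Q = 1000 * 9.81 * 0.218 = 2138.58.
Hp = 69277.0 / 2138.58 = 32.39 m.

32.39


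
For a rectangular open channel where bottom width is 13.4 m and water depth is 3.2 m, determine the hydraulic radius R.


For a rectangular section:
Flow area A = b * y = 13.4 * 3.2 = 42.88 m^2.
Wetted perimeter P = b + 2y = 13.4 + 2*3.2 = 19.8 m.
Hydraulic radius R = A/P = 42.88 / 19.8 = 2.1657 m.

2.1657


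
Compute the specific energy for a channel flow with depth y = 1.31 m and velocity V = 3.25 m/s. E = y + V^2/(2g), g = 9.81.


Specific energy E = y + V^2/(2g).
Velocity head = V^2/(2g) = 3.25^2 / (2*9.81) = 10.5625 / 19.62 = 0.5384 m.
E = 1.31 + 0.5384 = 1.8484 m.

1.8484


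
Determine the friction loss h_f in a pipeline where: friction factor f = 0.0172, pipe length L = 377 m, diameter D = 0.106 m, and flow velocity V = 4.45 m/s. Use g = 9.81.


Darcy-Weisbach equation: h_f = f * (L/D) * V^2/(2g).
f * L/D = 0.0172 * 377/0.106 = 61.1736.
V^2/(2g) = 4.45^2 / (2*9.81) = 19.8025 / 19.62 = 1.0093 m.
h_f = 61.1736 * 1.0093 = 61.743 m.

61.743


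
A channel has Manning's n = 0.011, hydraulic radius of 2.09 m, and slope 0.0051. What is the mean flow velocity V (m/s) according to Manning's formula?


Manning's equation gives V = (1/n) * R^(2/3) * S^(1/2).
First, compute R^(2/3) = 2.09^(2/3) = 1.6347.
Next, S^(1/2) = 0.0051^(1/2) = 0.071414.
Then 1/n = 1/0.011 = 90.91.
V = 90.91 * 1.6347 * 0.071414 = 10.6126 m/s.

10.6126


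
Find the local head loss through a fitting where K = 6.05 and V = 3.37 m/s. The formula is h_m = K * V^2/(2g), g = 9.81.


Minor loss formula: h_m = K * V^2/(2g).
V^2 = 3.37^2 = 11.3569.
V^2/(2g) = 11.3569 / 19.62 = 0.5788 m.
h_m = 6.05 * 0.5788 = 3.502 m.

3.502


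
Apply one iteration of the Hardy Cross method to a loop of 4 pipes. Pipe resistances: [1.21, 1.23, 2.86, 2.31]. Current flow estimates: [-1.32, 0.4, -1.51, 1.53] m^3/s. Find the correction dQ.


Numerator terms (r*Q*|Q|): 1.21*-1.32*|-1.32| = -2.1083; 1.23*0.4*|0.4| = 0.1968; 2.86*-1.51*|-1.51| = -6.5211; 2.31*1.53*|1.53| = 5.4075.
Sum of numerator = -3.0251.
Denominator terms (r*|Q|): 1.21*|-1.32| = 1.5972; 1.23*|0.4| = 0.492; 2.86*|-1.51| = 4.3186; 2.31*|1.53| = 3.5343.
2 * sum of denominator = 2 * 9.9421 = 19.8842.
dQ = --3.0251 / 19.8842 = 0.1521 m^3/s.

0.1521


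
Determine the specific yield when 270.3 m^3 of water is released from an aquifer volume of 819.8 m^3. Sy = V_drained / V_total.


Specific yield Sy = Volume drained / Total volume.
Sy = 270.3 / 819.8
   = 0.3297.

0.3297


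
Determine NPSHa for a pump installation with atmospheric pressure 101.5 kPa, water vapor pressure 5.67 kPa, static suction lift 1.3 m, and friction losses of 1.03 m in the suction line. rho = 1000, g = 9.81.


NPSHa = p_atm/(rho*g) - z_s - hf_s - p_vap/(rho*g).
p_atm/(rho*g) = 101.5*1000 / (1000*9.81) = 10.347 m.
p_vap/(rho*g) = 5.67*1000 / (1000*9.81) = 0.578 m.
NPSHa = 10.347 - 1.3 - 1.03 - 0.578
      = 7.44 m.

7.44


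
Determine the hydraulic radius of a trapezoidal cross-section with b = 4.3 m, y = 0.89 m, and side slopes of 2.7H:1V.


For a trapezoidal section with side slope z:
A = (b + z*y)*y = (4.3 + 2.7*0.89)*0.89 = 5.966 m^2.
P = b + 2*y*sqrt(1 + z^2) = 4.3 + 2*0.89*sqrt(1 + 2.7^2) = 9.425 m.
R = A/P = 5.966 / 9.425 = 0.633 m.

0.633


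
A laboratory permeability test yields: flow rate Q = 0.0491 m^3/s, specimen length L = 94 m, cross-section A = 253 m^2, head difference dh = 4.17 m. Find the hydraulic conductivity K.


From K = Q*L / (A*dh):
Numerator: Q*L = 0.0491 * 94 = 4.6154.
Denominator: A*dh = 253 * 4.17 = 1055.01.
K = 4.6154 / 1055.01 = 0.004375 m/s.

0.004375


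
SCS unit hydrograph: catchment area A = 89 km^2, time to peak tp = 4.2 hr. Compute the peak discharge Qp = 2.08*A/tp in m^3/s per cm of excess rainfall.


SCS formula: Qp = 2.08 * A / tp.
Qp = 2.08 * 89 / 4.2
   = 185.12 / 4.2
   = 44.08 m^3/s per cm.

44.08


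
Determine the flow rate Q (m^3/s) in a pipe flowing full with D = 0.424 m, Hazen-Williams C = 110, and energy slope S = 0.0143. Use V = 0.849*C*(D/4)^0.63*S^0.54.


For a full circular pipe, R = D/4 = 0.424/4 = 0.106 m.
V = 0.849 * 110 * 0.106^0.63 * 0.0143^0.54
  = 0.849 * 110 * 0.243188 * 0.100898
  = 2.2915 m/s.
Pipe area A = pi*D^2/4 = pi*0.424^2/4 = 0.1412 m^2.
Q = A * V = 0.1412 * 2.2915 = 0.3236 m^3/s.

0.3236


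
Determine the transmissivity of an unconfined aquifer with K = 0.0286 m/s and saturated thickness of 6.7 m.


Transmissivity is defined as T = K * h.
T = 0.0286 * 6.7
  = 0.1916 m^2/s.

0.1916


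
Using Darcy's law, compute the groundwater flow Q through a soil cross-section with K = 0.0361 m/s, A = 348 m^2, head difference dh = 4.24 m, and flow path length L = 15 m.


Darcy's law: Q = K * A * i, where i = dh/L.
Hydraulic gradient i = 4.24 / 15 = 0.282667.
Q = 0.0361 * 348 * 0.282667
  = 3.5511 m^3/s.

3.5511


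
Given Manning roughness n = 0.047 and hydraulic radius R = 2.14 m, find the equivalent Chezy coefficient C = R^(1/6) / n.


The Chezy coefficient relates to Manning's n through C = R^(1/6) / n.
R^(1/6) = 2.14^(1/6) = 1.135191.
C = 1.135191 / 0.047 = 24.15 m^(1/2)/s.

24.15


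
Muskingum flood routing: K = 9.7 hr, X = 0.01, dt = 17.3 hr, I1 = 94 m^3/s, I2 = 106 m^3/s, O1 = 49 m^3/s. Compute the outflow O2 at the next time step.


Muskingum coefficients:
denom = 2*K*(1-X) + dt = 2*9.7*(1-0.01) + 17.3 = 36.506.
C0 = (dt - 2*K*X)/denom = (17.3 - 2*9.7*0.01)/36.506 = 0.4686.
C1 = (dt + 2*K*X)/denom = (17.3 + 2*9.7*0.01)/36.506 = 0.4792.
C2 = (2*K*(1-X) - dt)/denom = 0.0522.
O2 = C0*I2 + C1*I1 + C2*O1
   = 0.4686*106 + 0.4792*94 + 0.0522*49
   = 97.27 m^3/s.

97.27


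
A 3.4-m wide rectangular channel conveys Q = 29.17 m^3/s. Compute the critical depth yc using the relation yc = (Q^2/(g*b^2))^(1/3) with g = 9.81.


Using yc = (Q^2 / (g * b^2))^(1/3):
Q^2 = 29.17^2 = 850.89.
g * b^2 = 9.81 * 3.4^2 = 9.81 * 11.56 = 113.4.
Q^2 / (g*b^2) = 850.89 / 113.4 = 7.5034.
yc = 7.5034^(1/3) = 1.9577 m.

1.9577


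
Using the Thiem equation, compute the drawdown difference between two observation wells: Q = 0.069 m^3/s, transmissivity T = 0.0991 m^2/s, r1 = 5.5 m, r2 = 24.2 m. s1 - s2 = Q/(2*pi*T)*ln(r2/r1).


Thiem equation: s1 - s2 = Q/(2*pi*T) * ln(r2/r1).
ln(r2/r1) = ln(24.2/5.5) = 1.4816.
Q/(2*pi*T) = 0.069 / (2*pi*0.0991) = 0.069 / 0.6227 = 0.1108.
s1 - s2 = 0.1108 * 1.4816 = 0.1642 m.

0.1642


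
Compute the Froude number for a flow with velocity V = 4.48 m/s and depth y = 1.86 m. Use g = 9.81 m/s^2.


The Froude number is defined as Fr = V / sqrt(g*y).
g*y = 9.81 * 1.86 = 18.2466.
sqrt(g*y) = sqrt(18.2466) = 4.2716.
Fr = 4.48 / 4.2716 = 1.0488.

1.0488


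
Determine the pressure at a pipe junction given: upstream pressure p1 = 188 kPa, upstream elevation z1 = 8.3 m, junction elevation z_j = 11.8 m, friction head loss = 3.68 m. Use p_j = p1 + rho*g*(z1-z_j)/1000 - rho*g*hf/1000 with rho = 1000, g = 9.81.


Junction pressure: p_j = p1 + rho*g*(z1 - z_j)/1000 - rho*g*hf/1000.
Elevation term = 1000*9.81*(8.3 - 11.8)/1000 = -34.335 kPa.
Friction term = 1000*9.81*3.68/1000 = 36.101 kPa.
p_j = 188 + -34.335 - 36.101 = 117.56 kPa.

117.56


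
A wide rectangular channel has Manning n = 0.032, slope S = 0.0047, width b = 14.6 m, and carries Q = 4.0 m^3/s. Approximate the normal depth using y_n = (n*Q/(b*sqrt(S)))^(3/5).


We use the wide-channel approximation y_n = (n*Q/(b*sqrt(S)))^(3/5).
sqrt(S) = sqrt(0.0047) = 0.068557.
Numerator: n*Q = 0.032 * 4.0 = 0.128.
Denominator: b*sqrt(S) = 14.6 * 0.068557 = 1.000932.
arg = 0.1279.
y_n = 0.1279^(3/5) = 0.2911 m.

0.2911


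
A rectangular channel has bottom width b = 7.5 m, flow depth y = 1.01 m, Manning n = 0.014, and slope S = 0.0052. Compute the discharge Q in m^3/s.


For a rectangular channel, the cross-sectional area A = b * y = 7.5 * 1.01 = 7.58 m^2.
The wetted perimeter P = b + 2y = 7.5 + 2*1.01 = 9.52 m.
Hydraulic radius R = A/P = 7.58/9.52 = 0.7957 m.
Velocity V = (1/n)*R^(2/3)*S^(1/2) = (1/0.014)*0.7957^(2/3)*0.0052^(1/2) = 4.4229 m/s.
Discharge Q = A * V = 7.58 * 4.4229 = 33.503 m^3/s.

33.503


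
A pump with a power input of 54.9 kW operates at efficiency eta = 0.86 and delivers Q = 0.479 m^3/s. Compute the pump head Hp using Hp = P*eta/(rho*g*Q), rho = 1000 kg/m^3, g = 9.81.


Pump head formula: Hp = P * eta / (rho * g * Q).
Numerator: P * eta = 54.9 * 1000 * 0.86 = 47214.0 W.
Denominator: rho * g * Q = 1000 * 9.81 * 0.479 = 4698.99.
Hp = 47214.0 / 4698.99 = 10.05 m.

10.05


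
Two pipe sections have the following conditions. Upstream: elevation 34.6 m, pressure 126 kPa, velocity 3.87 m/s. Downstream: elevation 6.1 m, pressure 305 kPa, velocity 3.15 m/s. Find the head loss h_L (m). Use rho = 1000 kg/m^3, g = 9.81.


Total head at each section: H = z + p/(rho*g) + V^2/(2g).
H1 = 34.6 + 126*1000/(1000*9.81) + 3.87^2/(2*9.81)
   = 34.6 + 12.844 + 0.7633
   = 48.207 m.
H2 = 6.1 + 305*1000/(1000*9.81) + 3.15^2/(2*9.81)
   = 6.1 + 31.091 + 0.5057
   = 37.696 m.
h_L = H1 - H2 = 48.207 - 37.696 = 10.511 m.

10.511


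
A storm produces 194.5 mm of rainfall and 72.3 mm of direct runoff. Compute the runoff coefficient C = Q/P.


The runoff coefficient C = runoff depth / rainfall depth.
C = 72.3 / 194.5
  = 0.3717.

0.3717


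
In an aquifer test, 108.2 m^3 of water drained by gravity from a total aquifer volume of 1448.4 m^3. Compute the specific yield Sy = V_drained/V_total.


Specific yield Sy = Volume drained / Total volume.
Sy = 108.2 / 1448.4
   = 0.0747.

0.0747


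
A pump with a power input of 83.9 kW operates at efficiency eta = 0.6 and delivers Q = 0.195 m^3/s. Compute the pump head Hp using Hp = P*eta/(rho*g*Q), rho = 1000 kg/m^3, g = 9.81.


Pump head formula: Hp = P * eta / (rho * g * Q).
Numerator: P * eta = 83.9 * 1000 * 0.6 = 50340.0 W.
Denominator: rho * g * Q = 1000 * 9.81 * 0.195 = 1912.95.
Hp = 50340.0 / 1912.95 = 26.32 m.

26.32


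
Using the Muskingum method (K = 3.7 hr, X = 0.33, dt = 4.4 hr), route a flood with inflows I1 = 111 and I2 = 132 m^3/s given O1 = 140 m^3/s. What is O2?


Muskingum coefficients:
denom = 2*K*(1-X) + dt = 2*3.7*(1-0.33) + 4.4 = 9.358.
C0 = (dt - 2*K*X)/denom = (4.4 - 2*3.7*0.33)/9.358 = 0.2092.
C1 = (dt + 2*K*X)/denom = (4.4 + 2*3.7*0.33)/9.358 = 0.7311.
C2 = (2*K*(1-X) - dt)/denom = 0.0596.
O2 = C0*I2 + C1*I1 + C2*O1
   = 0.2092*132 + 0.7311*111 + 0.0596*140
   = 117.12 m^3/s.

117.12


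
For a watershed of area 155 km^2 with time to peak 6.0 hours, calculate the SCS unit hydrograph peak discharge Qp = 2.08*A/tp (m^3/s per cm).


SCS formula: Qp = 2.08 * A / tp.
Qp = 2.08 * 155 / 6.0
   = 322.4 / 6.0
   = 53.73 m^3/s per cm.

53.73


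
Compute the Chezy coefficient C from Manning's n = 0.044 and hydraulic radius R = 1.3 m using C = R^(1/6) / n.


The Chezy coefficient relates to Manning's n through C = R^(1/6) / n.
R^(1/6) = 1.3^(1/6) = 1.044698.
C = 1.044698 / 0.044 = 23.74 m^(1/2)/s.

23.74


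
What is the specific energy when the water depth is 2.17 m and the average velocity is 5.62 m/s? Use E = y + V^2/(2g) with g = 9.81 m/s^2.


Specific energy E = y + V^2/(2g).
Velocity head = V^2/(2g) = 5.62^2 / (2*9.81) = 31.5844 / 19.62 = 1.6098 m.
E = 2.17 + 1.6098 = 3.7798 m.

3.7798


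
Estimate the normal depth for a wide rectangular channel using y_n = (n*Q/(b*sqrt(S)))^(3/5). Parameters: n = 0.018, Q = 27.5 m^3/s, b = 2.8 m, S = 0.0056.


We use the wide-channel approximation y_n = (n*Q/(b*sqrt(S)))^(3/5).
sqrt(S) = sqrt(0.0056) = 0.074833.
Numerator: n*Q = 0.018 * 27.5 = 0.495.
Denominator: b*sqrt(S) = 2.8 * 0.074833 = 0.209532.
arg = 2.3624.
y_n = 2.3624^(3/5) = 1.675 m.

1.675


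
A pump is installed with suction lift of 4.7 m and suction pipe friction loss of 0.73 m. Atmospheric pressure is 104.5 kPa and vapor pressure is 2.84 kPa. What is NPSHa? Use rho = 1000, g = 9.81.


NPSHa = p_atm/(rho*g) - z_s - hf_s - p_vap/(rho*g).
p_atm/(rho*g) = 104.5*1000 / (1000*9.81) = 10.652 m.
p_vap/(rho*g) = 2.84*1000 / (1000*9.81) = 0.29 m.
NPSHa = 10.652 - 4.7 - 0.73 - 0.29
      = 4.93 m.

4.93


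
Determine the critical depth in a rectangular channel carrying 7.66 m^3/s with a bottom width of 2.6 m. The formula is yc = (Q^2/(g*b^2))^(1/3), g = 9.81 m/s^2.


Using yc = (Q^2 / (g * b^2))^(1/3):
Q^2 = 7.66^2 = 58.68.
g * b^2 = 9.81 * 2.6^2 = 9.81 * 6.76 = 66.32.
Q^2 / (g*b^2) = 58.68 / 66.32 = 0.8848.
yc = 0.8848^(1/3) = 0.96 m.

0.96


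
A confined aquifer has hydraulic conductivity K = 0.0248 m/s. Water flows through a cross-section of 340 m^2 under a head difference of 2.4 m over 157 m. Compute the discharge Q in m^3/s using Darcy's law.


Darcy's law: Q = K * A * i, where i = dh/L.
Hydraulic gradient i = 2.4 / 157 = 0.015287.
Q = 0.0248 * 340 * 0.015287
  = 0.1289 m^3/s.

0.1289
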